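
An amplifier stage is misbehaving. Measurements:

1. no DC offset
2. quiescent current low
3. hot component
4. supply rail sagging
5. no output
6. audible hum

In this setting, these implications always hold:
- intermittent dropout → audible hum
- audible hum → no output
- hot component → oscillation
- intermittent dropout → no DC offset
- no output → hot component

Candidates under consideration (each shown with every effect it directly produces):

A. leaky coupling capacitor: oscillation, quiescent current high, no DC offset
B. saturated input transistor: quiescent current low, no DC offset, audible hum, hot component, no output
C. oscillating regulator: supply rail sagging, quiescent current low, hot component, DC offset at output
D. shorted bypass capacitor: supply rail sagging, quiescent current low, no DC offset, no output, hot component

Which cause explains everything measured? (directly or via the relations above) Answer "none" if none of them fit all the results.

Checking each candidate against the observations:
(A) leaky coupling capacitor — fails on quiescent current low, hot component, supply rail sagging, no output, audible hum (predicts quiescent current high, not quiescent current low)
(B) saturated input transistor — no DC offset match; quiescent current low match; hot component match; supply rail sagging miss; no output match; audible hum match
(C) oscillating regulator — fails on no DC offset, no output, audible hum (predicts DC offset at output, not no DC offset)
(D) shorted bypass capacitor — does not account for audible hum
No candidate is consistent with all observations.

none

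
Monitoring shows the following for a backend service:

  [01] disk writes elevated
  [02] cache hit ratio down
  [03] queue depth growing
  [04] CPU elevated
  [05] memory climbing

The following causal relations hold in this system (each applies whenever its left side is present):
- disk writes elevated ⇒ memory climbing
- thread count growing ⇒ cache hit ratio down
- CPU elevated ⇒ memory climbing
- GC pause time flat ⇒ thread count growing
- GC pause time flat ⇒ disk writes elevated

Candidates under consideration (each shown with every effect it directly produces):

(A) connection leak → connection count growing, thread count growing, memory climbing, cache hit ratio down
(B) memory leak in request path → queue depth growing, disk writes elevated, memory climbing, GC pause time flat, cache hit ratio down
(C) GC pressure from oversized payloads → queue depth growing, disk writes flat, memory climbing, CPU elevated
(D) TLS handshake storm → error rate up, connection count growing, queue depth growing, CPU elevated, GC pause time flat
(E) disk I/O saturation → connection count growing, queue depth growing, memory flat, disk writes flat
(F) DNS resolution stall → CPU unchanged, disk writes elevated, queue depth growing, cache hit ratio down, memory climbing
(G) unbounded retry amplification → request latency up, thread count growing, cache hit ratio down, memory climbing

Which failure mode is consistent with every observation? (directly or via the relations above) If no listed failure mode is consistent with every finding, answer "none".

Testing each hypothesis:
(A) connection leak — does not account for disk writes elevated, queue depth growing, CPU elevated
(B) memory leak in request path — disk writes elevated ✓; cache hit ratio down ✓; queue depth growing ✓; CPU elevated ✗; memory climbing ✓
(C) GC pressure from oversized payloads — disk writes elevated ✗; cache hit ratio down ✗; queue depth growing ✓; CPU elevated ✓; memory climbing ✓
(D) TLS handshake storm — disk writes elevated ✓ (via GC pause time flat → disk writes elevated); cache hit ratio down ✓ (via GC pause time flat → thread count growing → cache hit ratio down); queue depth growing ✓; CPU elevated ✓; memory climbing ✓ (via CPU elevated → memory climbing)
(E) disk I/O saturation — disk writes elevated ✗; cache hit ratio down ✗; queue depth growing ✓; CPU elevated ✗; memory climbing ✗
(F) DNS resolution stall — disk writes elevated ✓; cache hit ratio down ✓; queue depth growing ✓; CPU elevated ✗; memory climbing ✓
(G) unbounded retry amplification — does not account for disk writes elevated, queue depth growing, CPU elevated
(D) alone accounts for all the evidence.

D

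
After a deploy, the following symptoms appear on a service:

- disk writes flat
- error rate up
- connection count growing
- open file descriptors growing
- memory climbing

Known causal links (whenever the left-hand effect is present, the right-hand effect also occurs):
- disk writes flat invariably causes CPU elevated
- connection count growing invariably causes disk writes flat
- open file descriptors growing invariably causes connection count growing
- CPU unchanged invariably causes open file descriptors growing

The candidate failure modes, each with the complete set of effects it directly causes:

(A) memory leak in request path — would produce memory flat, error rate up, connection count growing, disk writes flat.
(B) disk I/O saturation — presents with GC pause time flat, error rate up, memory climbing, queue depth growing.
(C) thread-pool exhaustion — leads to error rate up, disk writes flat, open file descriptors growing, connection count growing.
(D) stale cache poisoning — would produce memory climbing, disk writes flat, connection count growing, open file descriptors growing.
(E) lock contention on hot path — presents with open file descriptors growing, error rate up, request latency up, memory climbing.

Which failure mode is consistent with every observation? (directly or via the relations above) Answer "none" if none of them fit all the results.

E

Testing each hypothesis:
(A) memory leak in request path — disk writes flat match; error rate up match; connection count growing match; open file descriptors growing miss; memory climbing miss
(B) disk I/O saturation — disk writes flat miss; error rate up match; connection count growing miss; open file descriptors growing miss; memory climbing match
(C) thread-pool exhaustion — disk writes flat match; error rate up match; connection count growing match; open file descriptors growing match; memory climbing miss
(D) stale cache poisoning — disk writes flat match; error rate up miss; connection count growing match; open file descriptors growing match; memory climbing match
(E) lock contention on hot path — disk writes flat match (by open file descriptors growing → connection count growing → disk writes flat); error rate up match; connection count growing match (by open file descriptors growing → connection count growing); open file descriptors growing match; memory climbing match
Only (E) is consistent with every observation.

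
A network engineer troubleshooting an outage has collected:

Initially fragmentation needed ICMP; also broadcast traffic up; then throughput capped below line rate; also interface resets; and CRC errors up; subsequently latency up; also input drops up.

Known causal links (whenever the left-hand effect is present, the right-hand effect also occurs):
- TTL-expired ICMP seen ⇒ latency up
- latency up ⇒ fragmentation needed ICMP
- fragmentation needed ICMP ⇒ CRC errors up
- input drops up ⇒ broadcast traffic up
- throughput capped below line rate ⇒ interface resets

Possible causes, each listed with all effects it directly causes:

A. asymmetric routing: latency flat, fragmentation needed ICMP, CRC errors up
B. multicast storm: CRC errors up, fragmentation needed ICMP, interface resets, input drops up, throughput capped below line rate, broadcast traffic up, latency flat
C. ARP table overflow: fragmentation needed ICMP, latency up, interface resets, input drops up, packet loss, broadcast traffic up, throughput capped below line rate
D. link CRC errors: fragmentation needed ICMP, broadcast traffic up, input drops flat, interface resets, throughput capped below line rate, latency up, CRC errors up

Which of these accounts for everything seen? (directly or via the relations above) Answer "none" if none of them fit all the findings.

Testing each hypothesis:
(A) asymmetric routing — fails on broadcast traffic up, throughput capped below line rate, interface resets, latency up, input drops up (predicts latency flat, not latency up)
(B) multicast storm — fragmentation needed ICMP match; broadcast traffic up match; throughput capped below line rate match; interface resets match; CRC errors up match; latency up miss; input drops up match
(C) ARP table overflow — fragmentation needed ICMP match; broadcast traffic up match; throughput capped below line rate match; interface resets match; CRC errors up match (through fragmentation needed ICMP → CRC errors up); latency up match; input drops up match
(D) link CRC errors — fails on input drops up (predicts input drops flat, not input drops up)
(C) alone accounts for all the evidence.

C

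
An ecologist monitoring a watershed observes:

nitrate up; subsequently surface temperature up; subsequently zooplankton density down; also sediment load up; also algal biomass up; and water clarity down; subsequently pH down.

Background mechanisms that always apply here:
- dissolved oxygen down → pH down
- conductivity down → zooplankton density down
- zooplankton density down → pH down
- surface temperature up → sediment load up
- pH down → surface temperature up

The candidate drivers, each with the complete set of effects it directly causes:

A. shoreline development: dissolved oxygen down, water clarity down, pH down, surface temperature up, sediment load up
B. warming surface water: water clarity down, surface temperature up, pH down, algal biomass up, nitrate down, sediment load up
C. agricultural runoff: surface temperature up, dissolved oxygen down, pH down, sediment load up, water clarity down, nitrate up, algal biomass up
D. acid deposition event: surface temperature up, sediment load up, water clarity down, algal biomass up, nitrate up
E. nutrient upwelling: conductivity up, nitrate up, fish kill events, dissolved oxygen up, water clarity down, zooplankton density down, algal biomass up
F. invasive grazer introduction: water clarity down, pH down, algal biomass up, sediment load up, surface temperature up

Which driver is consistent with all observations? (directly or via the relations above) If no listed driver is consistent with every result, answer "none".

E

Testing each hypothesis:
(A) shoreline development — does not account for nitrate up, zooplankton density down, algal biomass up
(B) warming surface water — nitrate up -; surface temperature up +; zooplankton density down -; sediment load up +; algal biomass up +; water clarity down +; pH down +
(C) agricultural runoff — nitrate up +; surface temperature up +; zooplankton density down -; sediment load up +; algal biomass up +; water clarity down +; pH down +
(D) acid deposition event — nitrate up +; surface temperature up +; zooplankton density down -; sediment load up +; algal biomass up +; water clarity down +; pH down -
(E) nutrient upwelling — accounts for every observation (surface temperature up through zooplankton density down → pH down → surface temperature up)
(F) invasive grazer introduction — nitrate up -; surface temperature up +; zooplankton density down -; sediment load up +; algal biomass up +; water clarity down +; pH down +
(E) alone accounts for all the evidence.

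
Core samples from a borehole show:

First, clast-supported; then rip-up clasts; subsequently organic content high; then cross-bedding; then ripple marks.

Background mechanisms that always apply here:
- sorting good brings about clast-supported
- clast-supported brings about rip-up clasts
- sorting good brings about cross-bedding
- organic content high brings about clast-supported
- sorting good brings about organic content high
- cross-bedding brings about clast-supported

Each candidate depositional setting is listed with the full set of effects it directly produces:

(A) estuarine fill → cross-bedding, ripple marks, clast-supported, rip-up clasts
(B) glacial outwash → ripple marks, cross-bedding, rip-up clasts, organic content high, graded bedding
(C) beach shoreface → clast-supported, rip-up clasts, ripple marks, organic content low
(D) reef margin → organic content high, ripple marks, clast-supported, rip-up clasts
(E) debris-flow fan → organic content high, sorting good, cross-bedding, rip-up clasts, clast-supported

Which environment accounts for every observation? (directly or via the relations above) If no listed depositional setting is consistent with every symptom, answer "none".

B

Testing each hypothesis:
(A) estuarine fill — does not account for organic content high
(B) glacial outwash — clast-supported + (through organic content high → clast-supported); rip-up clasts +; organic content high +; cross-bedding +; ripple marks +
(C) beach shoreface — clast-supported +; rip-up clasts +; organic content high -; cross-bedding -; ripple marks +
(D) reef margin — does not account for cross-bedding
(E) debris-flow fan — clast-supported +; rip-up clasts +; organic content high +; cross-bedding +; ripple marks -
(B) alone accounts for all the evidence.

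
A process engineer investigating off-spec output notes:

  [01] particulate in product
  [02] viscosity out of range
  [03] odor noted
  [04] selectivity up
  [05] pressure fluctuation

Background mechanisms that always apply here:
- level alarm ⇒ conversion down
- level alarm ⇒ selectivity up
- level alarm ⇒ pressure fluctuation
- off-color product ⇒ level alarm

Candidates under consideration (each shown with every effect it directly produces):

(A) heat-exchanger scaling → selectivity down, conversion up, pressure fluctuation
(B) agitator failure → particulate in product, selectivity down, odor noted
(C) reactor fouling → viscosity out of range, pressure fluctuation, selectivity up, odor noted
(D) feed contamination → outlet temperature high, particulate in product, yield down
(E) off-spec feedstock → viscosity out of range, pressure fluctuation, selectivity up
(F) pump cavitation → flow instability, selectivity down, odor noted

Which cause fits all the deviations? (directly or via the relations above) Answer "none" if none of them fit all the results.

none

For each candidate, compare predicted effects to what was observed:
(A) heat-exchanger scaling — particulate in product NO; viscosity out of range NO; odor noted NO; selectivity up NO; pressure fluctuation yes
(B) agitator failure — fails on viscosity out of range, selectivity up, pressure fluctuation (predicts selectivity down, not selectivity up)
(C) reactor fouling — does not account for particulate in product
(D) feed contamination — does not account for viscosity out of range, odor noted, selectivity up, pressure fluctuation
(E) off-spec feedstock — does not account for particulate in product, odor noted
(F) pump cavitation — particulate in product NO; viscosity out of range NO; odor noted yes; selectivity up NO; pressure fluctuation NO
No candidate is consistent with all observations.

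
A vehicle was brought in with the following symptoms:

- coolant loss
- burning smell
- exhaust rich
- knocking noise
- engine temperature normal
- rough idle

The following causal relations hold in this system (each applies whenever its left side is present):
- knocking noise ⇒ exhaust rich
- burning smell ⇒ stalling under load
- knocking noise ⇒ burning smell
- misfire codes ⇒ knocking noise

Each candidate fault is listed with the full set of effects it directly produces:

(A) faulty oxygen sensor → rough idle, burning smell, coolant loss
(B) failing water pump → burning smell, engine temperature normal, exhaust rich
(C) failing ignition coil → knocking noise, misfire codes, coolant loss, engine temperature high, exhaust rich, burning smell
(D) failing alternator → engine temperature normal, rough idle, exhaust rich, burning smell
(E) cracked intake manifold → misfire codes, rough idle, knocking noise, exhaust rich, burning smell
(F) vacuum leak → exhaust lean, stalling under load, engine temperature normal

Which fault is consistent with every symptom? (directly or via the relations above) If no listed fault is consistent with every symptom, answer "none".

none

Checking each candidate against the observations:
(A) faulty oxygen sensor — coolant loss match; burning smell match; exhaust rich miss; knocking noise miss; engine temperature normal miss; rough idle match
(B) failing water pump — does not account for coolant loss, knocking noise, rough idle
(C) failing ignition coil — fails on engine temperature normal, rough idle (predicts engine temperature high, not engine temperature normal)
(D) failing alternator — does not account for coolant loss, knocking noise
(E) cracked intake manifold — coolant loss miss; burning smell match; exhaust rich match; knocking noise match; engine temperature normal miss; rough idle match
(F) vacuum leak — fails on coolant loss, burning smell, exhaust rich, knocking noise, rough idle (predicts exhaust lean, not exhaust rich)
Every candidate fails on at least one observation.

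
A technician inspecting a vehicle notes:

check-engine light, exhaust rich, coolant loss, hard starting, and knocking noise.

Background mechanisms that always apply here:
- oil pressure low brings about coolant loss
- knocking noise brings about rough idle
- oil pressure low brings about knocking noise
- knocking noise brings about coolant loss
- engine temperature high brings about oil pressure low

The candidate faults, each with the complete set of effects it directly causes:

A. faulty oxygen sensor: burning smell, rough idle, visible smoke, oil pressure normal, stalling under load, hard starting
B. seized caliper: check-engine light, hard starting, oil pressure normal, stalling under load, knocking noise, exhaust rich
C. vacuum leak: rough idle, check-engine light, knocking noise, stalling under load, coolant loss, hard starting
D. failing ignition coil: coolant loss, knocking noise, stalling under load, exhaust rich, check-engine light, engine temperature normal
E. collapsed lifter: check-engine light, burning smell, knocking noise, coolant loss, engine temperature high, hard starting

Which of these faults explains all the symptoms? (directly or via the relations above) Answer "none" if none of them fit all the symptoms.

Per-candidate check:
(A) faulty oxygen sensor — does not account for check-engine light, exhaust rich, coolant loss, knocking noise
(B) seized caliper — accounts for every observation (coolant loss via knocking noise → coolant loss)
(C) vacuum leak — does not account for exhaust rich
(D) failing ignition coil — does not account for hard starting
(E) collapsed lifter — check-engine light ✓; exhaust rich ✗; coolant loss ✓; hard starting ✓; knocking noise ✓
(B) alone accounts for all the evidence.

B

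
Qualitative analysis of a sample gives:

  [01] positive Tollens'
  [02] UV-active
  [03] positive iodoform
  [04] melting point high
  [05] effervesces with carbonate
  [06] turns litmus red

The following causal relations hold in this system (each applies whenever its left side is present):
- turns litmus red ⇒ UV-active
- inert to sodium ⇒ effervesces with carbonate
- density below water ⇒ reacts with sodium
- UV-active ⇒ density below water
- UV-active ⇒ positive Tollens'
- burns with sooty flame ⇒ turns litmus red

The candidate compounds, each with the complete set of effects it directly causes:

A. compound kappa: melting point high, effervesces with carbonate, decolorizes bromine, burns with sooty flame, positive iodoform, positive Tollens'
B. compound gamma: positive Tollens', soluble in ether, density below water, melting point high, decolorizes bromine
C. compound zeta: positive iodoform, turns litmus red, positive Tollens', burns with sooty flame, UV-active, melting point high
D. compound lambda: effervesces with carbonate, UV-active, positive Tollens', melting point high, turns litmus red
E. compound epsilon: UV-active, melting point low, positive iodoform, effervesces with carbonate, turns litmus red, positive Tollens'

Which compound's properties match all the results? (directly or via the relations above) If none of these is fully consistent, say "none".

A

Testing each hypothesis:
(A) compound kappa — accounts for every observation (UV-active via burns with sooty flame → turns litmus red → UV-active)
(B) compound gamma — does not account for UV-active, positive iodoform, effervesces with carbonate, turns litmus red
(C) compound zeta — positive Tollens' +; UV-active +; positive iodoform +; melting point high +; effervesces with carbonate -; turns litmus red +
(D) compound lambda — does not account for positive iodoform
(E) compound epsilon — fails on melting point high (predicts melting point low, not melting point high)
(A) alone accounts for all the evidence.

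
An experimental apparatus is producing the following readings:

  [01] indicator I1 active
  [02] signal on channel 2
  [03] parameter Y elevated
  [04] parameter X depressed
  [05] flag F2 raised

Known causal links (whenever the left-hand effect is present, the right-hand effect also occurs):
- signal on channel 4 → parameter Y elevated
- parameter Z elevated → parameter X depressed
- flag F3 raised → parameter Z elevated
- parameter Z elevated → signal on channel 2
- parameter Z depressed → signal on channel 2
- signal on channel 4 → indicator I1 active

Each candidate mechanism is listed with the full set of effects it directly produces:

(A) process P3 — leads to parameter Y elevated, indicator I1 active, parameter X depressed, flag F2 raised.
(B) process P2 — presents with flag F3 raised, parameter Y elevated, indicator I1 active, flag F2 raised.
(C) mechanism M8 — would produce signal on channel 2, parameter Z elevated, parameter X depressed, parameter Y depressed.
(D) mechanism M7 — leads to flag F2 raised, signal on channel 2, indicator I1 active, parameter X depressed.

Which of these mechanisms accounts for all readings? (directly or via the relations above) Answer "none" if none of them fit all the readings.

Per-candidate check:
(A) process P3 — does not account for signal on channel 2
(B) process P2 — accounts for every observation (signal on channel 2 through flag F3 raised → parameter Z elevated → signal on channel 2)
(C) mechanism M8 — indicator I1 active miss; signal on channel 2 match; parameter Y elevated miss; parameter X depressed match; flag F2 raised miss
(D) mechanism M7 — indicator I1 active match; signal on channel 2 match; parameter Y elevated miss; parameter X depressed match; flag F2 raised match
(B) alone accounts for all the evidence.

B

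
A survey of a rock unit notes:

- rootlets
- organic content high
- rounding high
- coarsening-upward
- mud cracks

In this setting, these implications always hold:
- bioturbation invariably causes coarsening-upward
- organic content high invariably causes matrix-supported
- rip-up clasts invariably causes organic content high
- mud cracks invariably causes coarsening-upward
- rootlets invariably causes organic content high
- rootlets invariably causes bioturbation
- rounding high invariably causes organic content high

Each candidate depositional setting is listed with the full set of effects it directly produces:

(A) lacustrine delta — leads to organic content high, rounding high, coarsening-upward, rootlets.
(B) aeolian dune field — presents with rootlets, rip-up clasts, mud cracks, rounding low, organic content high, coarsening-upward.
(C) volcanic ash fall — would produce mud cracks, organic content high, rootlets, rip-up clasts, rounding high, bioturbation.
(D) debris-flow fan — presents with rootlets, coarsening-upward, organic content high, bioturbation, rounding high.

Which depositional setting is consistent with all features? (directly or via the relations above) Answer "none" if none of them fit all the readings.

C

Checking each candidate against the observations:
(A) lacustrine delta — rootlets ✓; organic content high ✓; rounding high ✓; coarsening-upward ✓; mud cracks ✗
(B) aeolian dune field — fails on rounding high (predicts rounding low, not rounding high)
(C) volcanic ash fall — rootlets ✓; organic content high ✓; rounding high ✓; coarsening-upward ✓ (via mud cracks → coarsening-upward); mud cracks ✓
(D) debris-flow fan — does not account for mud cracks
Only (C) is consistent with every observation.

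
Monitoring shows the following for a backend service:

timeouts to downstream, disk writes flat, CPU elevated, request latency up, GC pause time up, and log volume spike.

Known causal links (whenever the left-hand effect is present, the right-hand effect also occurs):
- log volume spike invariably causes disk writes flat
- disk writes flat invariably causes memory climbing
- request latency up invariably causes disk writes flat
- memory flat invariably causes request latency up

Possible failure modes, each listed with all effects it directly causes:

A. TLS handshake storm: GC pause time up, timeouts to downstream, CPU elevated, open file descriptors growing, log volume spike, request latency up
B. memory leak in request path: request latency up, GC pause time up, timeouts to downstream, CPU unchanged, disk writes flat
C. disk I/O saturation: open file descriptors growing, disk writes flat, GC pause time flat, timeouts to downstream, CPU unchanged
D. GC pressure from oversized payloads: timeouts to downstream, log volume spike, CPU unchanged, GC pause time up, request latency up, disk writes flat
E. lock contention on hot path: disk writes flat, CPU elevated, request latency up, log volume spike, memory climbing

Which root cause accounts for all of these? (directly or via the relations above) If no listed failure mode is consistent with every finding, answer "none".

Per-candidate check:
(A) TLS handshake storm — timeouts to downstream +; disk writes flat + (by request latency up → disk writes flat); CPU elevated +; request latency up +; GC pause time up +; log volume spike +
(B) memory leak in request path — fails on CPU elevated, log volume spike (predicts CPU unchanged, not CPU elevated)
(C) disk I/O saturation — fails on CPU elevated, request latency up, GC pause time up, log volume spike (predicts CPU unchanged, not CPU elevated; predicts GC pause time flat, not GC pause time up)
(D) GC pressure from oversized payloads — fails on CPU elevated (predicts CPU unchanged, not CPU elevated)
(E) lock contention on hot path — timeouts to downstream -; disk writes flat +; CPU elevated +; request latency up +; GC pause time up -; log volume spike +
(A) alone accounts for all the evidence.

A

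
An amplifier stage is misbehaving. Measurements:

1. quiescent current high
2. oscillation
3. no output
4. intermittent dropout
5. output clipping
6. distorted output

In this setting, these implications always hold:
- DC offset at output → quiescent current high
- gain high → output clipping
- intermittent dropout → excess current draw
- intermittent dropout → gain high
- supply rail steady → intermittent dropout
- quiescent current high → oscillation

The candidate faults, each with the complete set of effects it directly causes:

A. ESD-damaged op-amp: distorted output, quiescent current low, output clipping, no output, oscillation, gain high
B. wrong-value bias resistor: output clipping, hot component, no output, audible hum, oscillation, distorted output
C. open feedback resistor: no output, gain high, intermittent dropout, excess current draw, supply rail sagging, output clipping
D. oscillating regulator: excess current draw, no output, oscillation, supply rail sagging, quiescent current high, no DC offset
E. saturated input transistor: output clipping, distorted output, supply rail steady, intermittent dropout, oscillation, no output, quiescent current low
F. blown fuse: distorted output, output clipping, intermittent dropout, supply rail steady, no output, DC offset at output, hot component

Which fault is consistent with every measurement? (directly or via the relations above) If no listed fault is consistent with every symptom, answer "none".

Checking each candidate against the observations:
(A) ESD-damaged op-amp — quiescent current high ✗; oscillation ✓; no output ✓; intermittent dropout ✗; output clipping ✓; distorted output ✓
(B) wrong-value bias resistor — quiescent current high ✗; oscillation ✓; no output ✓; intermittent dropout ✗; output clipping ✓; distorted output ✓
(C) open feedback resistor — does not account for quiescent current high, oscillation, distorted output
(D) oscillating regulator — quiescent current high ✓; oscillation ✓; no output ✓; intermittent dropout ✗; output clipping ✗; distorted output ✗
(E) saturated input transistor — quiescent current high ✗; oscillation ✓; no output ✓; intermittent dropout ✓; output clipping ✓; distorted output ✓
(F) blown fuse — quiescent current high ✓ (by DC offset at output → quiescent current high); oscillation ✓ (by DC offset at output → quiescent current high → oscillation); no output ✓; intermittent dropout ✓; output clipping ✓; distorted output ✓
(F) is the only candidate with no mismatches.

F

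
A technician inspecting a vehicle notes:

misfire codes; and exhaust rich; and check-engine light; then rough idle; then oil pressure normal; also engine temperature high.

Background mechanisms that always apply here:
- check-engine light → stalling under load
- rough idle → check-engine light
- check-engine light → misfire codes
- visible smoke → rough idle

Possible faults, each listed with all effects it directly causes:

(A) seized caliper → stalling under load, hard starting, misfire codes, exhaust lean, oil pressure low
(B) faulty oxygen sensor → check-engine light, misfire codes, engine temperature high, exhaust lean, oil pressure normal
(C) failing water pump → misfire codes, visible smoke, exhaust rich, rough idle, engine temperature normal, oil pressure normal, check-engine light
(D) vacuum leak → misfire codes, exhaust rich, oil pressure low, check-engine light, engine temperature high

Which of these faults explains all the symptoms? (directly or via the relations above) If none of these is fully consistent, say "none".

none

Per-candidate check:
(A) seized caliper — misfire codes ✓; exhaust rich ✗; check-engine light ✗; rough idle ✗; oil pressure normal ✗; engine temperature high ✗
(B) faulty oxygen sensor — misfire codes ✓; exhaust rich ✗; check-engine light ✓; rough idle ✗; oil pressure normal ✓; engine temperature high ✓
(C) failing water pump — misfire codes ✓; exhaust rich ✓; check-engine light ✓; rough idle ✓; oil pressure normal ✓; engine temperature high ✗
(D) vacuum leak — misfire codes ✓; exhaust rich ✓; check-engine light ✓; rough idle ✗; oil pressure normal ✗; engine temperature high ✓
None of the listed candidates fits everything.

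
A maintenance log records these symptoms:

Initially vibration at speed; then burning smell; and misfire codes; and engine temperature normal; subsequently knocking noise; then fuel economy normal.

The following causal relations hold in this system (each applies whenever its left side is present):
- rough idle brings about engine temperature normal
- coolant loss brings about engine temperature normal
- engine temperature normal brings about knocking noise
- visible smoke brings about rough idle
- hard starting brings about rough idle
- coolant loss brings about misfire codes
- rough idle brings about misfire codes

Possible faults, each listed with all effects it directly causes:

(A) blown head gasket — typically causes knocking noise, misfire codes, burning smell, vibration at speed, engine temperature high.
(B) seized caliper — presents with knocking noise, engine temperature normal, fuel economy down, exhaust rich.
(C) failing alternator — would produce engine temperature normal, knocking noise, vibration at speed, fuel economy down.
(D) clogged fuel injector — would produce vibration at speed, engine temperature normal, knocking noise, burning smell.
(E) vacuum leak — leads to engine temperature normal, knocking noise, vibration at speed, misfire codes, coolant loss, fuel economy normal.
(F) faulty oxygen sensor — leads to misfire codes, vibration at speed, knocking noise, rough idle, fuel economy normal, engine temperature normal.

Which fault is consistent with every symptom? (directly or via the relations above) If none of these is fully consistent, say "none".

Per-candidate check:
(A) blown head gasket — fails on engine temperature normal, fuel economy normal (predicts engine temperature high, not engine temperature normal)
(B) seized caliper — vibration at speed ✗; burning smell ✗; misfire codes ✗; engine temperature normal ✓; knocking noise ✓; fuel economy normal ✗
(C) failing alternator — vibration at speed ✓; burning smell ✗; misfire codes ✗; engine temperature normal ✓; knocking noise ✓; fuel economy normal ✗
(D) clogged fuel injector — vibration at speed ✓; burning smell ✓; misfire codes ✗; engine temperature normal ✓; knocking noise ✓; fuel economy normal ✗
(E) vacuum leak — vibration at speed ✓; burning smell ✗; misfire codes ✓; engine temperature normal ✓; knocking noise ✓; fuel economy normal ✓
(F) faulty oxygen sensor — vibration at speed ✓; burning smell ✗; misfire codes ✓; engine temperature normal ✓; knocking noise ✓; fuel economy normal ✓
No candidate is consistent with all observations.

none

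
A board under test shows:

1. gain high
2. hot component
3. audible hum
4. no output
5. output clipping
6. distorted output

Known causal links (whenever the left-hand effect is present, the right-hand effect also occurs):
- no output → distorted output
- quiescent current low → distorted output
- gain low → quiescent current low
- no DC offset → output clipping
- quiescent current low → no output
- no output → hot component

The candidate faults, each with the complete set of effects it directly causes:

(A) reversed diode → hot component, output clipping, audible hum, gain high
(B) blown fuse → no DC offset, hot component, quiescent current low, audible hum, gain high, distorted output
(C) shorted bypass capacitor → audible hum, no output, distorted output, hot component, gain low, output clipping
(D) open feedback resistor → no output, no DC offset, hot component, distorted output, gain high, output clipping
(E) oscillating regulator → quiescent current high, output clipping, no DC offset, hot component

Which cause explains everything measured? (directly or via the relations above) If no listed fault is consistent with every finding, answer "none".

B

Testing each hypothesis:
(A) reversed diode — gain high ✓; hot component ✓; audible hum ✓; no output ✗; output clipping ✓; distorted output ✗
(B) blown fuse — accounts for every observation (no output via quiescent current low → no output)
(C) shorted bypass capacitor — fails on gain high (predicts gain low, not gain high)
(D) open feedback resistor — does not account for audible hum
(E) oscillating regulator — does not account for gain high, audible hum, no output, distorted output
(B) is the only candidate with no mismatches.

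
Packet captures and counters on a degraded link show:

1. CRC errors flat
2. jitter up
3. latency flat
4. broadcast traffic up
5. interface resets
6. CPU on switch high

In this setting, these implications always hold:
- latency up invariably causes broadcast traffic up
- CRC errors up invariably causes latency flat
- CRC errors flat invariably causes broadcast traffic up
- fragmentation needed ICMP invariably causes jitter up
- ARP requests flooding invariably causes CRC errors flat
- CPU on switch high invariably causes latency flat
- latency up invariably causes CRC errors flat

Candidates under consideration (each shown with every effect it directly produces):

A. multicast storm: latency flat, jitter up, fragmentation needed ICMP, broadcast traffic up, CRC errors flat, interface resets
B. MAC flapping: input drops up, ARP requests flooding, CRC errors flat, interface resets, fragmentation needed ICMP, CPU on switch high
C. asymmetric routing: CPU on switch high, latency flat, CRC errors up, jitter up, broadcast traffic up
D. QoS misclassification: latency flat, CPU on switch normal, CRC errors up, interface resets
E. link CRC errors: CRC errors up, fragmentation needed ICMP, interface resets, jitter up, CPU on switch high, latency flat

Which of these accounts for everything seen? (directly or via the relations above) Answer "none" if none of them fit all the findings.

For each candidate, compare predicted effects to what was observed:
(A) multicast storm — CRC errors flat ✓; jitter up ✓; latency flat ✓; broadcast traffic up ✓; interface resets ✓; CPU on switch high ✗
(B) MAC flapping — accounts for every observation (jitter up through fragmentation needed ICMP → jitter up)
(C) asymmetric routing — CRC errors flat ✗; jitter up ✓; latency flat ✓; broadcast traffic up ✓; interface resets ✗; CPU on switch high ✓
(D) QoS misclassification — fails on CRC errors flat, jitter up, broadcast traffic up, CPU on switch high (predicts CRC errors up, not CRC errors flat; predicts CPU on switch normal, not CPU on switch high)
(E) link CRC errors — fails on CRC errors flat, broadcast traffic up (predicts CRC errors up, not CRC errors flat)
(B) is the only candidate with no mismatches.

B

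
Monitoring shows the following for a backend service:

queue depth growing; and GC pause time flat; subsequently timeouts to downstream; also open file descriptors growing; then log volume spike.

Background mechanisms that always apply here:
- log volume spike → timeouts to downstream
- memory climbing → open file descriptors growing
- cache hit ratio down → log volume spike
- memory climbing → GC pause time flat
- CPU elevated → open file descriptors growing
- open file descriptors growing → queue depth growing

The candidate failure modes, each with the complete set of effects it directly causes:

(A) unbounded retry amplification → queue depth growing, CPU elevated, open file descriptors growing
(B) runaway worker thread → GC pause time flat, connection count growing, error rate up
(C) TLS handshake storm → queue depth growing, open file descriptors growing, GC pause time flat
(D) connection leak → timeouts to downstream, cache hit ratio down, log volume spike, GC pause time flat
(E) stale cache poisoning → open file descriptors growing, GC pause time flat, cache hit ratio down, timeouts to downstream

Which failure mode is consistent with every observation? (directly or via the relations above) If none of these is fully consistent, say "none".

For each candidate, compare predicted effects to what was observed:
(A) unbounded retry amplification — does not account for GC pause time flat, timeouts to downstream, log volume spike
(B) runaway worker thread — queue depth growing miss; GC pause time flat match; timeouts to downstream miss; open file descriptors growing miss; log volume spike miss
(C) TLS handshake storm — queue depth growing match; GC pause time flat match; timeouts to downstream miss; open file descriptors growing match; log volume spike miss
(D) connection leak — does not account for queue depth growing, open file descriptors growing
(E) stale cache poisoning — queue depth growing match (by open file descriptors growing → queue depth growing); GC pause time flat match; timeouts to downstream match; open file descriptors growing match; log volume spike match (by cache hit ratio down → log volume spike)
(E) alone accounts for all the evidence.

E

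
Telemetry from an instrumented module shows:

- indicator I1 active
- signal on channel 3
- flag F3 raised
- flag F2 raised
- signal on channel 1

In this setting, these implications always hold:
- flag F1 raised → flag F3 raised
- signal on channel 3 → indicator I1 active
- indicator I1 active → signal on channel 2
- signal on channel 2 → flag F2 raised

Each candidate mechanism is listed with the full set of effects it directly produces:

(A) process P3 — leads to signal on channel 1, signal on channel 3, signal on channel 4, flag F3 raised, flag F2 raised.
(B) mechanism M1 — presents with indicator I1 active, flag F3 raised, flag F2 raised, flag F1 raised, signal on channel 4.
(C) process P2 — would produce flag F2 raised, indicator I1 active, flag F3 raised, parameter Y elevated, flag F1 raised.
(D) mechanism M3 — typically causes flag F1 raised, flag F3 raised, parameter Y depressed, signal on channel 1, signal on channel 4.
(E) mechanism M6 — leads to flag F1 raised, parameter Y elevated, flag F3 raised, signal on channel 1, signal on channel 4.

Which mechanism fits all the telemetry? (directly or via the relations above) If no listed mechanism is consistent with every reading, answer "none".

A

Per-candidate check:
(A) process P3 — indicator I1 active ✓ (via signal on channel 3 → indicator I1 active); signal on channel 3 ✓; flag F3 raised ✓; flag F2 raised ✓; signal on channel 1 ✓
(B) mechanism M1 — does not account for signal on channel 3, signal on channel 1
(C) process P2 — does not account for signal on channel 3, signal on channel 1
(D) mechanism M3 — does not account for indicator I1 active, signal on channel 3, flag F2 raised
(E) mechanism M6 — indicator I1 active ✗; signal on channel 3 ✗; flag F3 raised ✓; flag F2 raised ✗; signal on channel 1 ✓
(A) is the only candidate with no mismatches.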